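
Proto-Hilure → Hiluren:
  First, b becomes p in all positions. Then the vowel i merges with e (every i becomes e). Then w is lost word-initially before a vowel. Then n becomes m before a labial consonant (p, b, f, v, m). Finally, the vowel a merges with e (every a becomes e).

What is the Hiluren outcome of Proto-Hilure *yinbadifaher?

Hiluren: *yinbadifaher
  yinbadifaher → yinpadifaher   [unconditioned shift]
  yinpadifaher → yenpadefaher   [vowel merger]
  yenpadefaher (rule 3 does not apply)
  yenpadefaher → yempadefaher   [nasal place assimilation]
  yempadefaher → yempedefeher   [vowel merger]
  giving Hiluren yempedefeher.

yempedefeher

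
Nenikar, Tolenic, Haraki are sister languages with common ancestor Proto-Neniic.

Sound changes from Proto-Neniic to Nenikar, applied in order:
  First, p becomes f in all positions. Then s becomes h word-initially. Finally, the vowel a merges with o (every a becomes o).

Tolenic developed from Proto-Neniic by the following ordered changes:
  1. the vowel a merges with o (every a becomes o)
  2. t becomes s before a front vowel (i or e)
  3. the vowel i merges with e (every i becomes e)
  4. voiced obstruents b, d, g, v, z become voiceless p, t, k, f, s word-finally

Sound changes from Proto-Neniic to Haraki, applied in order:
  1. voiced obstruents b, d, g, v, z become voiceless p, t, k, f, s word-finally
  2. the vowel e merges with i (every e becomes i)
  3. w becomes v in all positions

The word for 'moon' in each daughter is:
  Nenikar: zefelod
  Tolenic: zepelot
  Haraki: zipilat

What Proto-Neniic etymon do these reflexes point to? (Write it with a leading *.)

*zepelad

Position 6: Nenikar has o, Tolenic has o, Haraki has a. Haraki preserves a here (none of its changes turn any other segment into a), so the proto-segment is *a.
Position 3: Nenikar has f, Tolenic has p, Haraki has p. Taking the neighbouring segments as reconstructed: Nenikar f could go back to *p or *f; Tolenic p can only go back to *p; Haraki p can only go back to *p — the one source consistent with every daughter is *p.
Position 2: Nenikar has e, Tolenic has e, Haraki has i. Nenikar preserves e here (none of its changes turn any other segment into e), so the proto-segment is *e.
Continuing position by position gives *zepelad; check it forward:
Nenikar: *zepelad > zefelad > zefelod  (by unconditioned shift, vowel merger)
Tolenic: *zepelad
  zepelad → zepelod   [vowel merger]
  zepelod (rule 2 does not apply)
  zepelod (rule 3 does not apply)
  zepelod → zepelot   [final devoicing]
  giving Tolenic zepelot.
Haraki: *zepelad > zepelat > zipilat  (by final devoicing, vowel merger)
*zepelad is the unique common source.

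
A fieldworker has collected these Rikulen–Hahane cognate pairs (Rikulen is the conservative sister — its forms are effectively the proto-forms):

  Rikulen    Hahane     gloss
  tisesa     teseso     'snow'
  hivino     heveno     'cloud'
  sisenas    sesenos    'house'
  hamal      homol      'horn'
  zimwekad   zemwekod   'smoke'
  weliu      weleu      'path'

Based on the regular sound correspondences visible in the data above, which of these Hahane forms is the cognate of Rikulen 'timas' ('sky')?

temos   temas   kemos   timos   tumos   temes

zimwekad ~ zemwekod — Rikulen i corresponds to Hahane e after a consonant, before a nasal.
sisenas ~ sesenos, hamal ~ homol — Rikulen a corresponds to Hahane o after a consonant, before a consonant other than r, m, n, p, b, f, v.
Applying these to Rikulen 'timas':
  timas → temas   (i→e after a consonant, before a nasal)
  temas → temos   (a→o after a consonant, before a consonant other than r, m, n, p, b, f, v)
So the Hahane cognate is 'temos'.

temos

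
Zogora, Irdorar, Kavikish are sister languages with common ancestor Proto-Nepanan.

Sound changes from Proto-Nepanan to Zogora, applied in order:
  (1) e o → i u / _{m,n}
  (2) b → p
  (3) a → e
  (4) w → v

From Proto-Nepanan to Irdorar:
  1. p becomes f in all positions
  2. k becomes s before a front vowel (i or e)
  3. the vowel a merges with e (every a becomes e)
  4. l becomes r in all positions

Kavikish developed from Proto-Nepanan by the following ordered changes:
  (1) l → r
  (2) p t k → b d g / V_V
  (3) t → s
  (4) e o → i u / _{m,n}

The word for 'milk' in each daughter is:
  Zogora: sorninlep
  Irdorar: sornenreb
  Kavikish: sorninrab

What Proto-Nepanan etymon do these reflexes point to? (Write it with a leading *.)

*sornenlab

Position 5: Zogora has i, Irdorar has e, Kavikish has i. Taking the neighbouring segments as reconstructed: Zogora i could go back to *e or *i; Irdorar e could go back to *a or *e; Kavikish i could go back to *e or *i — the one source consistent with every daughter is *e.
Position 8: Zogora has e, Irdorar has e, Kavikish has a. Kavikish preserves a here (none of its changes turn any other segment into a), so the proto-segment is *a.
This points to *sornenlab. Verify forward in each daughter:
Zogora: start from *sornenlab.
  rule 1 (pre-nasal raising): sornenlab → sorninlab
  rule 2 (unconditioned shift): sorninlab → sorninlap
  rule 3 (vowel merger): sorninlap → sorninlep
  rule 4: no change — sorninlep
  ⇒ Zogora sorninlep
Irdorar: start from *sornenlab.
  rule 1: no change — sornenlab
  rule 2: no change — sornenlab
  rule 3 (vowel merger): sornenlab → sornenleb
  rule 4 (unconditioned shift): sornenleb → sornenreb
  ⇒ Irdorar sornenreb
Kavikish: *sornenlab > sornenrab > sorninrab  (by unconditioned shift, pre-nasal raising)
No other proto-form is consistent with every reflex, so the reconstruction is *sornenlab.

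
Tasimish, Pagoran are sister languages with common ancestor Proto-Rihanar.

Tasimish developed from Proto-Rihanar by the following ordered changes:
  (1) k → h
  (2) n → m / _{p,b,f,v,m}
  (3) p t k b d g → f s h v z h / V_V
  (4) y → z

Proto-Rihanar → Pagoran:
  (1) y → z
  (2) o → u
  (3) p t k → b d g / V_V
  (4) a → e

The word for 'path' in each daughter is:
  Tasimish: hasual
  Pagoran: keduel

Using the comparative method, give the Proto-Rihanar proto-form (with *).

Position 5: Tasimish has a, Pagoran has e. Tasimish preserves a here (none of its changes turn any other segment into a), so the proto-segment is *a.
Position 3: Tasimish has s, Pagoran has d. Taking the neighbouring segments as reconstructed: Tasimish s could go back to *t or *s; Pagoran d could go back to *t or *d — the one source consistent with every daughter is *t.
This points to *katual. Verify forward in each daughter:
Tasimish: *katual
  katual → hatual   [unconditioned shift]
  hatual (rule 2 does not apply)
  hatual → hasual   [intervocalic lenition]
  hasual (rule 4 does not apply)
  giving Tasimish hasual.
Pagoran: *katual > kadual > keduel  (by intervocalic voicing, vowel merger)
No other proto-form is consistent with every reflex, so the reconstruction is *katual.

*katual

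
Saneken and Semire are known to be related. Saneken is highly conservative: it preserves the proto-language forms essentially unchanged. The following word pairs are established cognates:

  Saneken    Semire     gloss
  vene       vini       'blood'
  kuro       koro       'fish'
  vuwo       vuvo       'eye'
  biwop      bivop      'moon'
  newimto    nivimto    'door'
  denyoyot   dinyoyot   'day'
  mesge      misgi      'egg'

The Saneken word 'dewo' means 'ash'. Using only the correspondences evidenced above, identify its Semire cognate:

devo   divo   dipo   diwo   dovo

divo

newimto ~ nivimto, mesge ~ misgi — Saneken e corresponds to Semire i after a consonant, before a consonant other than r, m, n, p, b, f, v.
vuwo ~ vuvo, biwop ~ bivop — Saneken w corresponds to Semire v between vowels (before a back vowel).
Applying these to Saneken 'dewo':
  dewo → diwo   (e→i after a consonant, before a consonant other than r, m, n, p, b, f, v)
  diwo → divo   (w→v between vowels (before a back vowel))
So the Semire cognate is 'divo'.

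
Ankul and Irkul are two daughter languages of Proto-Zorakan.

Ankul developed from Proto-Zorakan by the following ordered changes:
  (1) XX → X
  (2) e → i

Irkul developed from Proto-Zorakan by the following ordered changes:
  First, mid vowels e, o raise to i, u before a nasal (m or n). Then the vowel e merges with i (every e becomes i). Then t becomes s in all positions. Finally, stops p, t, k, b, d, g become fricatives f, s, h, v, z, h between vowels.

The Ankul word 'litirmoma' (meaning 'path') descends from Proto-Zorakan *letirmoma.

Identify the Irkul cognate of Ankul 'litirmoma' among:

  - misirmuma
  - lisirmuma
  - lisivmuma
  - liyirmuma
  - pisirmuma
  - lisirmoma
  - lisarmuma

lisirmuma

Irkul: *letirmoma
  letirmoma → letirmuma   [pre-nasal raising]
  letirmuma → litirmuma   [vowel merger]
  litirmuma → lisirmuma   [unconditioned shift]
  lisirmuma (rule 4 does not apply)
  giving Irkul lisirmuma.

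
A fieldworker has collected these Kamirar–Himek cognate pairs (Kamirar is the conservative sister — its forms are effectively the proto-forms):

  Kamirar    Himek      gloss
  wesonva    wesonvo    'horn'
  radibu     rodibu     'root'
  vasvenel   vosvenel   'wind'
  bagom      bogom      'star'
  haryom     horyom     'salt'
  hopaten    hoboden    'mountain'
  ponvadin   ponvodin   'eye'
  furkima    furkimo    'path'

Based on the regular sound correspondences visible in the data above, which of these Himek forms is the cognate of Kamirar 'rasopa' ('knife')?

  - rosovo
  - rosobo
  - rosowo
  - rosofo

rosobo

radibu ~ rodibu, vasvenel ~ vosvenel — Kamirar a corresponds to Himek o after a consonant, before a consonant other than r, m, n, p, b, f, v.
hopaten ~ hoboden — Kamirar p corresponds to Himek b between vowels (before a back vowel).
wesonva ~ wesonvo, furkima ~ furkimo — Kamirar a corresponds to Himek o word-finally.
Applying these to Kamirar 'rasopa':
  rasopa → rosopa   (a→o after a consonant, before a consonant other than r, m, n, p, b, f, v)
  rosopa → rosoba   (p→b between vowels (before a back vowel))
  rosoba → rosobo   (a→o word-finally)
So the Himek cognate is 'rosobo'.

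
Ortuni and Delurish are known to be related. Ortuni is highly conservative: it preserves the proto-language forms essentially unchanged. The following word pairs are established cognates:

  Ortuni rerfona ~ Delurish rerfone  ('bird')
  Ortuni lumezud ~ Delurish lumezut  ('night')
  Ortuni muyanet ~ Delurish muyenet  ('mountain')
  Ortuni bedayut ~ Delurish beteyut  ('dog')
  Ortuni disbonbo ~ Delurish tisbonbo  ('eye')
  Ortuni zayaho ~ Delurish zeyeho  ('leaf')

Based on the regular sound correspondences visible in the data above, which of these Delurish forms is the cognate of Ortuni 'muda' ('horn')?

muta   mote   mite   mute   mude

bedayut ~ beteyut — Ortuni d corresponds to Delurish t between vowels (before a back vowel).
rerfona ~ rerfone — Ortuni a corresponds to Delurish e word-finally.
Applying these to Ortuni 'muda':
  muda → muta   (d→t between vowels (before a back vowel))
  muta → mute   (a→e word-finally)
So the Delurish cognate is 'mute'.

mute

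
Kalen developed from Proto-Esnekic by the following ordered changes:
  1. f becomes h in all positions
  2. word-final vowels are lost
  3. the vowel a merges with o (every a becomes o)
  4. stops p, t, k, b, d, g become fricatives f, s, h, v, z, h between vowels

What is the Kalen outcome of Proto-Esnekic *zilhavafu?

zilhovoh

Kalen: *zilhavafu > zilhavahu > zilhavah > zilhovoh  (by unconditioned shift, apocope, vowel merger)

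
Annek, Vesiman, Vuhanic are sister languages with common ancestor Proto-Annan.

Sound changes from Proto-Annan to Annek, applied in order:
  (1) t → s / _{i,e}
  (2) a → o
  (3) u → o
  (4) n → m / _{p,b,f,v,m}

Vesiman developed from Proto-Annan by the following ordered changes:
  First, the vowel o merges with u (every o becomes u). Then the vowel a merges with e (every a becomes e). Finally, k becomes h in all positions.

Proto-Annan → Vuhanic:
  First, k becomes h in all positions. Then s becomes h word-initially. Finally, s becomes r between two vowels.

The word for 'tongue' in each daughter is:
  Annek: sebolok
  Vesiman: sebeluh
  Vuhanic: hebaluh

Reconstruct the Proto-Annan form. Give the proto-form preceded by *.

Position 6: Annek has o, Vesiman has u, Vuhanic has u. Vuhanic preserves u here (none of its changes turn any other segment into u), so the proto-segment is *u.
Position 1: Annek has s, Vesiman has s, Vuhanic has h. Vesiman preserves s here (none of its changes turn any other segment into s), so the proto-segment is *s.
Position 4: Annek has o, Vesiman has e, Vuhanic has a. Vuhanic preserves a here (none of its changes turn any other segment into a), so the proto-segment is *a.
This points to *sebaluk. Verify forward in each daughter:
Annek: *sebaluk
  sebaluk (rule 1 does not apply)
  sebaluk → seboluk   [vowel merger]
  seboluk → sebolok   [vowel merger]
  sebolok (rule 4 does not apply)
  giving Annek sebolok.
Vesiman: *sebaluk > sebeluk > sebeluh  (by vowel merger, unconditioned shift)
Vuhanic: start from *sebaluk.
  rule 1 (unconditioned shift): sebaluk → sebaluh
  rule 2 (debuccalisation): sebaluh → hebaluh
  rule 3: no change — hebaluh
  ⇒ Vuhanic hebaluh
No other proto-form is consistent with every reflex, so the reconstruction is *sebaluk.

*sebaluk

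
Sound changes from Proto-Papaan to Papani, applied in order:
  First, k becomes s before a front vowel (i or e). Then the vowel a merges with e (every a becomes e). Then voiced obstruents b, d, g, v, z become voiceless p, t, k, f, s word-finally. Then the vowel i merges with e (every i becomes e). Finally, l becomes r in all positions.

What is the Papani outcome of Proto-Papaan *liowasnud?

reowesnut

Papani: start from *liowasnud.
  rule 1: no change — liowasnud
  rule 2 (vowel merger): liowasnud → liowesnud
  rule 3 (final devoicing): liowesnud → liowesnut
  rule 4 (vowel merger): liowesnut → leowesnut
  rule 5 (unconditioned shift): leowesnut → reowesnut
  ⇒ Papani reowesnut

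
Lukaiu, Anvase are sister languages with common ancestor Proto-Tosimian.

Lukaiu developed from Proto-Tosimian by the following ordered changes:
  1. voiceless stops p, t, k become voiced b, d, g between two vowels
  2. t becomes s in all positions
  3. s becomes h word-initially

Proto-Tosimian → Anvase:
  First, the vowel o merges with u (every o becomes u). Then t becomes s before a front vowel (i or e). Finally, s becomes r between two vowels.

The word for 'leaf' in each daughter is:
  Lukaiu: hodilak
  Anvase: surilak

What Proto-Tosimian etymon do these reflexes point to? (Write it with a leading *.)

*sotilak

Position 3: Lukaiu has d, Anvase has r. Taking the neighbouring segments as reconstructed: Lukaiu d could go back to *t or *d; Anvase r could go back to *t or *s or *r — the one source consistent with every daughter is *t.
Position 2: Lukaiu has o, Anvase has u. Lukaiu preserves o here (none of its changes turn any other segment into o), so the proto-segment is *o.
Position 1: Lukaiu has h, Anvase has s. Taking the neighbouring segments as reconstructed: Lukaiu h could go back to *t or *s or *h; Anvase s can only go back to *s — the one source consistent with every daughter is *s.
This points to *sotilak. Verify forward in each daughter:
Lukaiu: start from *sotilak.
  rule 1 (intervocalic voicing): sotilak → sodilak
  rule 2: no change — sodilak
  rule 3 (debuccalisation): sodilak → hodilak
  ⇒ Lukaiu hodilak
Anvase: *sotilak
  sotilak → sutilak   [vowel merger]
  sutilak → susilak   [palatalisation]
  susilak → surilak   [rhotacism]
  giving Anvase surilak.
Only *sotilak yields all of Lukaiu hodilak, Anvase surilak.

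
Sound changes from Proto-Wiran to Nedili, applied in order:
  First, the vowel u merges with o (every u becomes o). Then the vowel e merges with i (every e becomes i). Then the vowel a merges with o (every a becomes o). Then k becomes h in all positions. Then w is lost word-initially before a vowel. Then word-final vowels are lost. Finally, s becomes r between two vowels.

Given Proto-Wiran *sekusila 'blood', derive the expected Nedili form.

Nedili: start from *sekusila.
  rule 1 (vowel merger): sekusila → sekosila
  rule 2 (vowel merger): sekosila → sikosila
  rule 3 (vowel merger): sikosila → sikosilo
  rule 4 (unconditioned shift): sikosilo → sihosilo
  rule 5: no change — sihosilo
  rule 6 (apocope): sihosilo → sihosil
  rule 7 (rhotacism): sihosil → sihoril
  ⇒ Nedili sihoril

sihoril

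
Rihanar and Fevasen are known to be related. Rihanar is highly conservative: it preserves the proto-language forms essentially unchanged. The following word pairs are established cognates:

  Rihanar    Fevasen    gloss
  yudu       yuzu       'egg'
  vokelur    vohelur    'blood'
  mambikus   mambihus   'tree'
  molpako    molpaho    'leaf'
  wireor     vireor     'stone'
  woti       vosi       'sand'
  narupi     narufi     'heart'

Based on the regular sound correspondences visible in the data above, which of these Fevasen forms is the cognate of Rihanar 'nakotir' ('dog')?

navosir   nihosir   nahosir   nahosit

molpako ~ molpaho — Rihanar k corresponds to Fevasen h between vowels (before a back vowel).
woti ~ vosi — Rihanar t corresponds to Fevasen s between vowels (before a front vowel).
Applying these to Rihanar 'nakotir':
  nakotir → nahotir   (k→h between vowels (before a back vowel))
  nahotir → nahosir   (t→s between vowels (before a front vowel))
So the Fevasen cognate is 'nahosir'.

nahosir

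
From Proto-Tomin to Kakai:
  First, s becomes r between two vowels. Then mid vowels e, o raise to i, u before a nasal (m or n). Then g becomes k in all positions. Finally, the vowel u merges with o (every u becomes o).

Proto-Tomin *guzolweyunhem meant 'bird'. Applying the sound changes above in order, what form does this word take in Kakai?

Kakai: *guzolweyunhem > guzolweyunhim > kuzolweyunhim > kozolweyonhim  (by pre-nasal raising, unconditioned shift, vowel merger)

kozolweyonhim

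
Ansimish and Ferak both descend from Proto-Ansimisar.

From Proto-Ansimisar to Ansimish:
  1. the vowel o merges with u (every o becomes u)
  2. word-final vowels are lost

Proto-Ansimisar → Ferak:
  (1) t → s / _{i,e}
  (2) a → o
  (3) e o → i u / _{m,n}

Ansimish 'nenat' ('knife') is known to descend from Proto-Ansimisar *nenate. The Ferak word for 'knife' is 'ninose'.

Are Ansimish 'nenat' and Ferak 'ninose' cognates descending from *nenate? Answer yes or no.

Derive the expected Ferak reflex of *nenate:
Ferak: *nenate
  nenate → nenase   [palatalisation]
  nenase → nenose   [vowel merger]
  nenose → ninose   [pre-nasal raising]
  giving Ferak ninose.
Ferak 'ninose' matches the regular reflex exactly, so the pair is cognate.

yes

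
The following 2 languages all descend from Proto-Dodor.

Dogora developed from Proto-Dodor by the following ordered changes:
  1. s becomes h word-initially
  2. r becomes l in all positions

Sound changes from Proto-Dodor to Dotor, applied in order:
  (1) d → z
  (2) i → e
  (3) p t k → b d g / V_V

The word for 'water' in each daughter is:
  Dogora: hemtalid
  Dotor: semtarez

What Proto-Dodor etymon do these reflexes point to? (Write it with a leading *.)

Position 8: Dogora has d, Dotor has z. Dogora preserves d here (none of its changes turn any other segment into d), so the proto-segment is *d.
Position 7: Dogora has i, Dotor has e. Dogora preserves i here (none of its changes turn any other segment into i), so the proto-segment is *i.
Continuing position by position gives *semtarid; check it forward:
Dogora: *semtarid
  semtarid → hemtarid   [debuccalisation]
  hemtarid → hemtalid   [unconditioned shift]
  giving Dogora hemtalid.
Dotor: *semtarid
  semtarid → semtariz   [unconditioned shift]
  semtariz → semtarez   [vowel merger]
  semtarez (rule 3 does not apply)
  giving Dotor semtarez.
Only *semtarid yields all of Dogora hemtalid, Dotor semtarez.

*semtarid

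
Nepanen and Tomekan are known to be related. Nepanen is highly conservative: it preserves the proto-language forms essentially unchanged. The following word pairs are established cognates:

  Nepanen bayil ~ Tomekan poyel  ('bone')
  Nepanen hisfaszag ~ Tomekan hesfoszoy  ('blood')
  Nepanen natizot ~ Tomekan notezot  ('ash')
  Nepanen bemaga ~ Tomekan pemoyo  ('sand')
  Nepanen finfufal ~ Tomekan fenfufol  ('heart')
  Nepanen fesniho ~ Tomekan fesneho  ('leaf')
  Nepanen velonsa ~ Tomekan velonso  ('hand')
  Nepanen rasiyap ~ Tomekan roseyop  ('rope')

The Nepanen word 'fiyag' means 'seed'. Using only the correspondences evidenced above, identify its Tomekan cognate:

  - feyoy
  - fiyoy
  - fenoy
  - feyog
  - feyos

bayil ~ poyel, hisfaszag ~ hesfoszoy — Nepanen i corresponds to Tomekan e after a consonant, before a consonant other than r, m, n, p, b, f, v.
bayil ~ poyel, hisfaszag ~ hesfoszoy — Nepanen a corresponds to Tomekan o after a consonant, before a consonant other than r, m, n, p, b, f, v.
hisfaszag ~ hesfoszoy — Nepanen g corresponds to Tomekan y word-finally.
Applying these to Nepanen 'fiyag':
  fiyag → feyag   (i→e after a consonant, before a consonant other than r, m, n, p, b, f, v)
  feyag → feyog   (a→o after a consonant, before a consonant other than r, m, n, p, b, f, v)
  feyog → feyoy   (g→y word-finally)
So the Tomekan cognate is 'feyoy'.

feyoy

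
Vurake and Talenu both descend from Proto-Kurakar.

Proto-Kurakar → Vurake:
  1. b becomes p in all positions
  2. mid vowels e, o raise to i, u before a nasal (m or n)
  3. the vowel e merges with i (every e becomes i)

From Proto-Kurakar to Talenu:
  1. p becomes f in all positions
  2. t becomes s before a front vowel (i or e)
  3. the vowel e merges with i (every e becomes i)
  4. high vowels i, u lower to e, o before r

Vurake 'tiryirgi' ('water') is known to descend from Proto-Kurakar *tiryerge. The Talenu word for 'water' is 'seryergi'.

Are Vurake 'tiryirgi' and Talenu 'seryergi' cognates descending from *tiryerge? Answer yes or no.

Derive the expected Talenu reflex of *tiryerge:
Talenu: *tiryerge
  tiryerge (rule 1 does not apply)
  tiryerge → siryerge   [palatalisation]
  siryerge → siryirgi   [vowel merger]
  siryirgi → seryergi   [pre-rhotic lowering]
  giving Talenu seryergi.
Talenu 'seryergi' matches the regular reflex exactly, so the pair is cognate.

yes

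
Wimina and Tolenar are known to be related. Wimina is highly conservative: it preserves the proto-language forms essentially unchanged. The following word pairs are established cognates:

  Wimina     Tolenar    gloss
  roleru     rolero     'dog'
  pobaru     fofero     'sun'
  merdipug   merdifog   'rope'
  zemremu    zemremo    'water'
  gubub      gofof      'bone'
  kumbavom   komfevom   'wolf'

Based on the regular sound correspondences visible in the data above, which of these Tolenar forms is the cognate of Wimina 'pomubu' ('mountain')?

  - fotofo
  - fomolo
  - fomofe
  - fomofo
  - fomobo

pobaru ~ fofero — Wimina p corresponds to Tolenar f word-initially before a back vowel.
gubub ~ gofof — Wimina u corresponds to Tolenar o after a consonant, before a labial obstruent.
gubub ~ gofof — Wimina b corresponds to Tolenar f between vowels (before a back vowel).
roleru ~ rolero, pobaru ~ fofero — Wimina u corresponds to Tolenar o word-finally.
Applying these to Wimina 'pomubu':
  pomubu → fomubu   (p→f word-initially before a back vowel)
  fomubu → fomobu   (u→o after a consonant, before a labial obstruent)
  fomobu → fomofu   (b→f between vowels (before a back vowel))
  fomofu → fomofo   (u→o word-finally)
So the Tolenar cognate is 'fomofo'.

fomofo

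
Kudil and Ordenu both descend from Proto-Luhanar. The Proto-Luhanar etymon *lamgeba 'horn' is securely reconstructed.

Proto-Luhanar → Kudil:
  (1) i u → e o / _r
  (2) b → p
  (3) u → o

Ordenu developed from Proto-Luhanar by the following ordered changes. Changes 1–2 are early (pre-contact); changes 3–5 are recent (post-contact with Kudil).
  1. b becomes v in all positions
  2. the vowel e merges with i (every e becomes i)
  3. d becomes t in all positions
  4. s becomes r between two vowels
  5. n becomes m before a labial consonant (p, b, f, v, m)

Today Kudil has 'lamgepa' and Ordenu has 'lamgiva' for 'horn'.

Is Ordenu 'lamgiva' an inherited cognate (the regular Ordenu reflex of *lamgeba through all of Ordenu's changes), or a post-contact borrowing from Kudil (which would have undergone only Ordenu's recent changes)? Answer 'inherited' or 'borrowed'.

inherited

If inherited, *lamgeba would pass through all of Ordenu's changes:
Ordenu: start from *lamgeba.
  rule 1 (unconditioned shift): lamgeba → lamgeva
  rule 2 (vowel merger): lamgeva → lamgiva
  rule 3: no change — lamgiva
  rule 4: no change — lamgiva
  rule 5: no change — lamgiva
  ⇒ Ordenu lamgiva
If borrowed from Kudil 'lamgepa' after the early changes, it would undergo only the recent ones:
  rule 3 (unconditioned shift): no change (lamgepa)
  rule 4 (rhotacism): no change (lamgepa)
  rule 5 (nasal place assimilation): no change (lamgepa)
  ⇒ as a loan: lamgepa
Ordenu 'lamgiva' matches the inherited outcome exactly, so it is an inherited cognate, not a loan.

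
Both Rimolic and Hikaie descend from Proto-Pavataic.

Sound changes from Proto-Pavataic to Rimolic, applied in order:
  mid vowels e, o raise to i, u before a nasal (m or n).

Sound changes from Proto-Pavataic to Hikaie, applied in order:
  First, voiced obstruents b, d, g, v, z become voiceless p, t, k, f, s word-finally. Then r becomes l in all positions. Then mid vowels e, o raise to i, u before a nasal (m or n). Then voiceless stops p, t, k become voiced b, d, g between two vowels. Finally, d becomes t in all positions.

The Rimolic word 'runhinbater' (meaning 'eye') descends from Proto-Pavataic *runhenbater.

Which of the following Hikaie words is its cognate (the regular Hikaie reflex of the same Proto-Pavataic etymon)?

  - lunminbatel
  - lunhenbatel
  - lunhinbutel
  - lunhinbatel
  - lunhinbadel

lunhinbatel

Hikaie: *runhenbater
  runhenbater (rule 1 does not apply)
  runhenbater → lunhenbatel   [unconditioned shift]
  lunhenbatel → lunhinbatel   [pre-nasal raising]
  lunhinbatel → lunhinbadel   [intervocalic voicing]
  lunhinbadel → lunhinbatel   [unconditioned shift]
  giving Hikaie lunhinbatel.
The other candidates each miss or misapply at least one Hikaie change.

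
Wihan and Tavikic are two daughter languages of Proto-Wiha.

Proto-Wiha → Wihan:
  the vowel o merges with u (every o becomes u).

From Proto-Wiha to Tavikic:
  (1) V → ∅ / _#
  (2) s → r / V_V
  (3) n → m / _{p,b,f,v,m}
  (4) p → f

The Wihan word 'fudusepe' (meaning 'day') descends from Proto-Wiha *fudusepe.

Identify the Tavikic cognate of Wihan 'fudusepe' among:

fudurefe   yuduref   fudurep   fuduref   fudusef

fuduref

Tavikic: *fudusepe
  fudusepe → fudusep   [apocope]
  fudusep → fudurep   [rhotacism]
  fudurep (rule 3 does not apply)
  fudurep → fuduref   [unconditioned shift]
  giving Tavikic fuduref.
The other candidates each miss or misapply at least one Tavikic change.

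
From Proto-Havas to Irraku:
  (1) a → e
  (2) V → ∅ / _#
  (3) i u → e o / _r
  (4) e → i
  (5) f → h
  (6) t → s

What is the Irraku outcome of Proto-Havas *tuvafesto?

suvihiss

Irraku: start from *tuvafesto.
  rule 1 (vowel merger): tuvafesto → tuvefesto
  rule 2 (apocope): tuvefesto → tuvefest
  rule 3: no change — tuvefest
  rule 4 (vowel merger): tuvefest → tuvifist
  rule 5 (unconditioned shift): tuvifist → tuvihist
  rule 6 (unconditioned shift): tuvihist → suvihiss
  ⇒ Irraku suvihiss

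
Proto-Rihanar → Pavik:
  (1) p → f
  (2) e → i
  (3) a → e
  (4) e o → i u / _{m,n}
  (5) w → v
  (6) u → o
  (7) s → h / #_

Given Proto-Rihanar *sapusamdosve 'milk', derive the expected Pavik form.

hefosimdosvi

Pavik: start from *sapusamdosve.
  rule 1 (unconditioned shift): sapusamdosve → safusamdosve
  rule 2 (vowel merger): safusamdosve → safusamdosvi
  rule 3 (vowel merger): safusamdosvi → sefusemdosvi
  rule 4 (pre-nasal raising): sefusemdosvi → sefusimdosvi
  rule 5: no change — sefusimdosvi
  rule 6 (vowel merger): sefusimdosvi → sefosimdosvi
  rule 7 (debuccalisation): sefosimdosvi → hefosimdosvi
  ⇒ Pavik hefosimdosvi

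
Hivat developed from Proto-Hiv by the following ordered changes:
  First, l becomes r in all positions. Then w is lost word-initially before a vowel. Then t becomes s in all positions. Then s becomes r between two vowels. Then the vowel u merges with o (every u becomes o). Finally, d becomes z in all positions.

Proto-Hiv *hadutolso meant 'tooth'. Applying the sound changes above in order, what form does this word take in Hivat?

Hivat: *hadutolso
  hadutolso → hadutorso   [unconditioned shift]
  hadutorso (rule 2 does not apply)
  hadutorso → hadusorso   [unconditioned shift]
  hadusorso → hadurorso   [rhotacism]
  hadurorso → hadororso   [vowel merger]
  hadororso → hazororso   [unconditioned shift]
  giving Hivat hazororso.

hazororso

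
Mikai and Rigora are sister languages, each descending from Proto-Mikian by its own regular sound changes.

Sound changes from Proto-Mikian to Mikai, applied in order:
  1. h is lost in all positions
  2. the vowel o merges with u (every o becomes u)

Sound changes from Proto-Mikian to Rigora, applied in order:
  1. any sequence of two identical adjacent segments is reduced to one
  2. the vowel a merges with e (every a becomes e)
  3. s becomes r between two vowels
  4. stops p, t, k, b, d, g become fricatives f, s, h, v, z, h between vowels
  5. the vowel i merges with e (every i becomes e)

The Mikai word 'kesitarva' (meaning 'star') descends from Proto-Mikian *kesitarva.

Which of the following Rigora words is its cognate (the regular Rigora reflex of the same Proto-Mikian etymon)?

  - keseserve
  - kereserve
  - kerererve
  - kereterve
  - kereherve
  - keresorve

kereserve

Rigora: *kesitarva > kesiterve > keriterve > keriserve > kereserve  (by vowel merger, rhotacism, intervocalic lenition, vowel merger)
The other candidates each miss or misapply at least one Rigora change.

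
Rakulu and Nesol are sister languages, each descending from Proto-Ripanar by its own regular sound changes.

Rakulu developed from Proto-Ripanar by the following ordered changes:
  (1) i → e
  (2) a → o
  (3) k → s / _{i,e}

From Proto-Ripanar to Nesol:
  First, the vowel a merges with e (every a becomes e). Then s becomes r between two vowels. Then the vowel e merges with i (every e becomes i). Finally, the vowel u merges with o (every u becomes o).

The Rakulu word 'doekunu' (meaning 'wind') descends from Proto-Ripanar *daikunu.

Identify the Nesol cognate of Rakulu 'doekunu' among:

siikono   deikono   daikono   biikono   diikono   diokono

diikono

Nesol: *daikunu
  daikunu → deikunu   [vowel merger]
  deikunu (rule 2 does not apply)
  deikunu → diikunu   [vowel merger]
  diikunu → diikono   [vowel merger]
  giving Nesol diikono.
Only 'diikono' matches the regular Nesol development of *daikunu.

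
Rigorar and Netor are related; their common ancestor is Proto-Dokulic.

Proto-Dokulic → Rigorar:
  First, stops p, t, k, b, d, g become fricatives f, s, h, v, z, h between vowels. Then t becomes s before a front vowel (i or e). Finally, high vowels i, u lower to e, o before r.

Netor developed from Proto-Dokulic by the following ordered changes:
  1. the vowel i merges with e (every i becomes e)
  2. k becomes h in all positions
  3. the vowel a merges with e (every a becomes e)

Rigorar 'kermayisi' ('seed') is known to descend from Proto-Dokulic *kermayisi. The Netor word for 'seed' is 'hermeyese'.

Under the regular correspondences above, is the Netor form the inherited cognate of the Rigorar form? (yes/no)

Derive the expected Netor reflex of *kermayisi:
Netor: start from *kermayisi.
  rule 1 (vowel merger): kermayisi → kermayese
  rule 2 (unconditioned shift): kermayese → hermayese
  rule 3 (vowel merger): hermayese → hermeyese
  ⇒ Netor hermeyese
Netor 'hermeyese' matches the regular reflex exactly, so the pair is cognate.

yes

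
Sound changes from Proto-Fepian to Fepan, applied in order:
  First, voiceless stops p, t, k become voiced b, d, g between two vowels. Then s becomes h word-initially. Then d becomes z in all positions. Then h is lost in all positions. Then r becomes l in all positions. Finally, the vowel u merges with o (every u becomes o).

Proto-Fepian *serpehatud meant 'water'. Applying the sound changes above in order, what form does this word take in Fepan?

Fepan: start from *serpehatud.
  rule 1 (intervocalic voicing): serpehatud → serpehadud
  rule 2 (debuccalisation): serpehadud → herpehadud
  rule 3 (unconditioned shift): herpehadud → herpehazuz
  rule 4 (h-loss): herpehazuz → erpeazuz
  rule 5 (unconditioned shift): erpeazuz → elpeazuz
  rule 6 (vowel merger): elpeazuz → elpeazoz
  ⇒ Fepan elpeazoz

elpeazoz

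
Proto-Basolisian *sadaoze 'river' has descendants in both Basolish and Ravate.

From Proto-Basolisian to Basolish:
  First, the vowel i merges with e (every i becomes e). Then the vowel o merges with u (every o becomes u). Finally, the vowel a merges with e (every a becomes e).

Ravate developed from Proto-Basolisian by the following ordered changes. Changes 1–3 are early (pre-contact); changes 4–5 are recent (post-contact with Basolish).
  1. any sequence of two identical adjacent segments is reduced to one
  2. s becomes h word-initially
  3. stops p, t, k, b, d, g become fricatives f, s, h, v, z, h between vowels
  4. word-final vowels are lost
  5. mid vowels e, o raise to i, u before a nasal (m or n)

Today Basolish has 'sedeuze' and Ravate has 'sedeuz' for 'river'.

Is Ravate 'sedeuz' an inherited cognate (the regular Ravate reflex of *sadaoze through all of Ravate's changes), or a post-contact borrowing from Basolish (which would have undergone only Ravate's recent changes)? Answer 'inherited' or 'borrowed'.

borrowed

If inherited, *sadaoze would pass through all of Ravate's changes:
Ravate: *sadaoze > hadaoze > hazaoze > hazaoz  (by debuccalisation, intervocalic lenition, apocope)
If borrowed from Basolish 'sedeuze' after the early changes, it would undergo only the recent ones:
  rule 4 (apocope): sedeuze → sedeuz
  rule 5 (pre-nasal raising): no change (sedeuz)
  ⇒ as a loan: sedeuz
Ravate 'sedeuz' matches the loan outcome 'sedeuz', not the inherited 'hazaoz' — it skipped the early Ravate changes, so it was borrowed from Basolish.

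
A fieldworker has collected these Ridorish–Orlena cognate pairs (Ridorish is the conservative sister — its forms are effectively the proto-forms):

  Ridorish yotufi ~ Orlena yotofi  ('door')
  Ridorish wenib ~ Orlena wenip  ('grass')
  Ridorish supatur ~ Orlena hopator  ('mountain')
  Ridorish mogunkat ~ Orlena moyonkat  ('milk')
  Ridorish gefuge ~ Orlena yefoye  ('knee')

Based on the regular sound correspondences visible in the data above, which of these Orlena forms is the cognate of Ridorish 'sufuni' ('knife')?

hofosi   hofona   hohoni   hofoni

hofoni

supatur ~ hopator — Ridorish s corresponds to Orlena h word-initially before a back vowel.
yotufi ~ yotofi — Ridorish u corresponds to Orlena o after a consonant, before a labial obstruent.
mogunkat ~ moyonkat — Ridorish u corresponds to Orlena o after a consonant, before a nasal.
Applying these to Ridorish 'sufuni':
  sufuni → hufuni   (s→h word-initially before a back vowel)
  hufuni → hofuni   (u→o after a consonant, before a labial obstruent)
  hofuni → hofoni   (u→o after a consonant, before a nasal)
So the Orlena cognate is 'hofoni'.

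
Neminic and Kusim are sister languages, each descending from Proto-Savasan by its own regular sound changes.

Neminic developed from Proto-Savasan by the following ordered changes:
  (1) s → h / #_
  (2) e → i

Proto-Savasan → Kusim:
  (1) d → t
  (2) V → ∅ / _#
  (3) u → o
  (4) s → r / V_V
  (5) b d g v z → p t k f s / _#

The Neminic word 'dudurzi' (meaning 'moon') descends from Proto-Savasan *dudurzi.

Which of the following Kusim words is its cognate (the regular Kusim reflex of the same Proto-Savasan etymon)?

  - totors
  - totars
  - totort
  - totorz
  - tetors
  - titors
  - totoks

totors

Kusim: start from *dudurzi.
  rule 1 (unconditioned shift): dudurzi → tuturzi
  rule 2 (apocope): tuturzi → tuturz
  rule 3 (vowel merger): tuturz → totorz
  rule 4: no change — totorz
  rule 5 (final devoicing): totorz → totors
  ⇒ Kusim totors
Among the options, 'totors' alone shows every Kusim change applied in order.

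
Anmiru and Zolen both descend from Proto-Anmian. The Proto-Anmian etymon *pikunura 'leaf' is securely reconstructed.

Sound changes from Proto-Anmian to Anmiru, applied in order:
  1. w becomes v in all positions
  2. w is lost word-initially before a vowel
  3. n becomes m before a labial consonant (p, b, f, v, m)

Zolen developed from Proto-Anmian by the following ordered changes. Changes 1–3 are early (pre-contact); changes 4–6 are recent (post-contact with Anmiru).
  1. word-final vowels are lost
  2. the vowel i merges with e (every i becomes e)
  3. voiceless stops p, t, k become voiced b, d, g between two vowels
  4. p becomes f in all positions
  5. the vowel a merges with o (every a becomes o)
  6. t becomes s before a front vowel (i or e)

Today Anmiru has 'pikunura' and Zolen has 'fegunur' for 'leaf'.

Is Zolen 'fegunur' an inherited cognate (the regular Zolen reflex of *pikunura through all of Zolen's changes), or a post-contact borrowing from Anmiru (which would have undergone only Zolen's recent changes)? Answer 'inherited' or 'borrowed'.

If inherited, *pikunura would pass through all of Zolen's changes:
Zolen: start from *pikunura.
  rule 1 (apocope): pikunura → pikunur
  rule 2 (vowel merger): pikunur → pekunur
  rule 3 (intervocalic voicing): pekunur → pegunur
  rule 4 (unconditioned shift): pegunur → fegunur
  rule 5: no change — fegunur
  rule 6: no change — fegunur
  ⇒ Zolen fegunur
If borrowed from Anmiru 'pikunura' after the early changes, it would undergo only the recent ones:
  rule 4 (unconditioned shift): pikunura → fikunura
  rule 5 (vowel merger): fikunura → fikunuro
  rule 6 (palatalisation): no change (fikunuro)
  ⇒ as a loan: fikunuro
Zolen 'fegunur' matches the inherited outcome exactly, so it is an inherited cognate, not a loan.

inherited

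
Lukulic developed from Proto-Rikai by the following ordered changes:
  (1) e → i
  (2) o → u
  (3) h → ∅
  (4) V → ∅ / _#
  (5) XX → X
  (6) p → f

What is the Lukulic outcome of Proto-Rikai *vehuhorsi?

Lukulic: *vehuhorsi > vihuhorsi > vihuhursi > viuursi > viuurs > viurs  (by vowel merger, vowel merger, h-loss, apocope, degemination)

viurs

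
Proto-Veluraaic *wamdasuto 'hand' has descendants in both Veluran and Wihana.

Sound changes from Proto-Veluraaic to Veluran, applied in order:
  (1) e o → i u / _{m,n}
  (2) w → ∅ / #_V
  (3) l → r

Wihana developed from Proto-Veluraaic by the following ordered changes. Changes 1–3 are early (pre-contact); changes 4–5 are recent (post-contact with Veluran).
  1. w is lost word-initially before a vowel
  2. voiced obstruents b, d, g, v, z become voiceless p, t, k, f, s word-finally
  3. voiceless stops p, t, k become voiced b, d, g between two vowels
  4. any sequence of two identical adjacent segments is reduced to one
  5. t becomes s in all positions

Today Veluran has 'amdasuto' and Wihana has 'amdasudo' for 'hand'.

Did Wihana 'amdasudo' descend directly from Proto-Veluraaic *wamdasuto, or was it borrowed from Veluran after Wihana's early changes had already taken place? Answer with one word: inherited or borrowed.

If inherited, *wamdasuto would pass through all of Wihana's changes:
Wihana: *wamdasuto > amdasuto > amdasudo  (by glide loss, intervocalic voicing)
If borrowed from Veluran 'amdasuto' after the early changes, it would undergo only the recent ones:
  rule 4 (degemination): no change (amdasuto)
  rule 5 (unconditioned shift): amdasuto → amdasuso
  ⇒ as a loan: amdasuso
Wihana 'amdasudo' matches the inherited outcome exactly, so it is an inherited cognate, not a loan.

inherited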